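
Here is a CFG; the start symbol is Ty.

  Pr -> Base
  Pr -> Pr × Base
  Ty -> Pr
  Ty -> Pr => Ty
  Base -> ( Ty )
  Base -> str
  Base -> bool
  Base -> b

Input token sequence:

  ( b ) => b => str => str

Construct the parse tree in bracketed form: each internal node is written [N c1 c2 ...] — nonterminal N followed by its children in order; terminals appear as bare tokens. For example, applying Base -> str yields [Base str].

Ty
Pr => Ty
Base => Ty
( Ty ) => Ty
( Pr ) => Ty
( Base ) => Ty
( b ) => Ty
( b ) => Pr => Ty
( b ) => Base => Ty
( b ) => b => Ty
( b ) => b => Pr => Ty
( b ) => b => Base => Ty
( b ) => b => str => Ty
( b ) => b => str => Pr
( b ) => b => str => Base
( b ) => b => str => str

[Ty [Pr [Base ( [Ty [Pr [Base b]]] )]] => [Ty [Pr [Base b]] => [Ty [Pr [Base str]] => [Ty [Pr [Base str]]]]]]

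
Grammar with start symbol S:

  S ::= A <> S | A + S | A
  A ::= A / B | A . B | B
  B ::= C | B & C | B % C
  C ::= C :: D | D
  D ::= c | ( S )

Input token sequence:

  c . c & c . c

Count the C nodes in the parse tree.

4

[S [A [A [A [B [C [D c]]]] . [B [B [C [D c]]] & [C [D c]]]] . [B [C [D c]]]]]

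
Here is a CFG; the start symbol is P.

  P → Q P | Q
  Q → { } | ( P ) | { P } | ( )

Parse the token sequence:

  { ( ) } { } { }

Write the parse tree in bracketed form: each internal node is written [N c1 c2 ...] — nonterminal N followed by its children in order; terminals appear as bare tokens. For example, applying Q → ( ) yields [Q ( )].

P
Q P
{ P } P
{ Q } P
{ ( ) } P
{ ( ) } Q P
{ ( ) } { } P
{ ( ) } { } Q
{ ( ) } { } { }

[P [Q { [P [Q ( )]] }] [P [Q { }] [P [Q { }]]]]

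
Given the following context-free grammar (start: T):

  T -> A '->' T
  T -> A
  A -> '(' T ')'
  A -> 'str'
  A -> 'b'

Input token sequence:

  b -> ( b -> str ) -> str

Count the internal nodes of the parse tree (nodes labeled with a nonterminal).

[T [A b] -> [T [A ( [T [A b] -> [T [A str]]] )] -> [T [A str]]]]

10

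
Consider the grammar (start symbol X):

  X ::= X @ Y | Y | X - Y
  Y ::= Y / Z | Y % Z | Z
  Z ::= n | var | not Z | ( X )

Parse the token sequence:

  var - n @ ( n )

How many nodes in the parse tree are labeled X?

[X [X [X [Y [Z var]]] - [Y [Z n]]] @ [Y [Z ( [X [Y [Z n]]] )]]]

4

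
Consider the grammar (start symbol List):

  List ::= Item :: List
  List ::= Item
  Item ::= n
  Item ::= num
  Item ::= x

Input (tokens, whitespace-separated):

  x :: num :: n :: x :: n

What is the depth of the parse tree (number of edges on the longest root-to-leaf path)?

6

[List [Item x] :: [List [Item num] :: [List [Item n] :: [List [Item x] :: [List [Item n]]]]]]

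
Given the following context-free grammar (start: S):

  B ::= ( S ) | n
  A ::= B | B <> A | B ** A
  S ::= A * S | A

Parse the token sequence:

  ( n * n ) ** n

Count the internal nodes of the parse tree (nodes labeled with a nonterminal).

11

[S [A [B ( [S [A [B n]] * [S [A [B n]]]] )] ** [A [B n]]]]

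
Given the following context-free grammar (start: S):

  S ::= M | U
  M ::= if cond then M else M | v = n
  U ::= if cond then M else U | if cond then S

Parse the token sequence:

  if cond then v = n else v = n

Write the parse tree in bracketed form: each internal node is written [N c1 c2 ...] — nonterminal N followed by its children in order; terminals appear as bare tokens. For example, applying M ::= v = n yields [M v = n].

[S [M if cond then [M v = n] else [M v = n]]]

S
M
if cond then M else M
if cond then v = n else M
if cond then v = n else v = n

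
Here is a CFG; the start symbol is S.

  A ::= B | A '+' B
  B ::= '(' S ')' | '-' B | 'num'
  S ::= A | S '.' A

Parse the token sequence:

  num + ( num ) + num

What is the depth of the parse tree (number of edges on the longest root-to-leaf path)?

[S [A [A [A [B num]] + [B ( [S [A [B num]]] )]] + [B num]]]

7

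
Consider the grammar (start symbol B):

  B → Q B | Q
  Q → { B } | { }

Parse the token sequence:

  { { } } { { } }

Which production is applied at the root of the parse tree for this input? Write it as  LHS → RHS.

[B [Q { [B [Q { }]] }] [B [Q { [B [Q { }]] }]]]

B → Q B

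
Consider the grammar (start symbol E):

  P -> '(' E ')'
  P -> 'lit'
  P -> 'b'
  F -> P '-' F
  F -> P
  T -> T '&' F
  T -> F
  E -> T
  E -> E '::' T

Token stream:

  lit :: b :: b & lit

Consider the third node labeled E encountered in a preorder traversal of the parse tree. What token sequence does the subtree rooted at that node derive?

lit

[E [E [E [T [F [P lit]]]] :: [T [F [P b]]]] :: [T [T [F [P b]]] & [F [P lit]]]]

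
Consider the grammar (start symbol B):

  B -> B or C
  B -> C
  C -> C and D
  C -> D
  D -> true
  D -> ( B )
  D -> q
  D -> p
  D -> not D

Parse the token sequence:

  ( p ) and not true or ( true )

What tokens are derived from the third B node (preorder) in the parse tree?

p

[B [B [C [C [D ( [B [C [D p]]] )]] and [D not [D true]]]] or [C [D ( [B [C [D true]]] )]]]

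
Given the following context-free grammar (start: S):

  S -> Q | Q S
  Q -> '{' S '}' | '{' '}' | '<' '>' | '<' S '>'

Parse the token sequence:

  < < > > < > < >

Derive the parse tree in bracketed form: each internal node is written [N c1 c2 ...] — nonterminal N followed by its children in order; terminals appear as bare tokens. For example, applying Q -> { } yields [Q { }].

S
Q S
< S > S
< Q > S
< < > > S
< < > > Q S
< < > > < > S
< < > > < > Q
< < > > < > < >

[S [Q < [S [Q < >]] >] [S [Q < >] [S [Q < >]]]]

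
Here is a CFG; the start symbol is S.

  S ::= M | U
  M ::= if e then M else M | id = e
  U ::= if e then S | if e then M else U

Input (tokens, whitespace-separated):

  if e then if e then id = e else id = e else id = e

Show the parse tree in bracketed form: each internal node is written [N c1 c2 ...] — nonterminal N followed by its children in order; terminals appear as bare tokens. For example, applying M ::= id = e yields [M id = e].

S
M
if e then M else M
if e then if e then M else M else M
if e then if e then id = e else M else M
if e then if e then id = e else id = e else M
if e then if e then id = e else id = e else id = e

[S [M if e then [M if e then [M id = e] else [M id = e]] else [M id = e]]]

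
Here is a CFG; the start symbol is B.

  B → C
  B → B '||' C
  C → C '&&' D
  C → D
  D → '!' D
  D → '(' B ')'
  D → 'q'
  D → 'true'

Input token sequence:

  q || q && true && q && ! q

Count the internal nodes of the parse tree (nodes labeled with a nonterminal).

13

[B [B [C [D q]]] || [C [C [C [C [D q]] && [D true]] && [D q]] && [D ! [D q]]]]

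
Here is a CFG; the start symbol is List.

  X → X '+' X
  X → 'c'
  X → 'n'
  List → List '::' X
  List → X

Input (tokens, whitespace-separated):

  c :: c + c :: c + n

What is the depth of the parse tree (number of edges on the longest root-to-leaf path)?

4

[List [List [List [X c]] :: [X [X c] + [X c]]] :: [X [X c] + [X n]]]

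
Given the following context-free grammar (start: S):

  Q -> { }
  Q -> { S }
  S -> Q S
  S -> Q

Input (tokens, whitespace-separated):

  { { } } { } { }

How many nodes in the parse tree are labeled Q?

4

[S [Q { [S [Q { }]] }] [S [Q { }] [S [Q { }]]]]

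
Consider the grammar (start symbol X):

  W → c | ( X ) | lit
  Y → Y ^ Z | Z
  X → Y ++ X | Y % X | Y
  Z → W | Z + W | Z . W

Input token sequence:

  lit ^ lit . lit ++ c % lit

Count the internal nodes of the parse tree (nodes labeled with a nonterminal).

[X [Y [Y [Z [W lit]]] ^ [Z [Z [W lit]] . [W lit]]] ++ [X [Y [Z [W c]]] % [X [Y [Z [W lit]]]]]]

17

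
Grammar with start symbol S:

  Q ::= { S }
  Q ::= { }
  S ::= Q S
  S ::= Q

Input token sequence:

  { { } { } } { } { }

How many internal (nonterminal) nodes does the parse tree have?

10

[S [Q { [S [Q { }] [S [Q { }]]] }] [S [Q { }] [S [Q { }]]]]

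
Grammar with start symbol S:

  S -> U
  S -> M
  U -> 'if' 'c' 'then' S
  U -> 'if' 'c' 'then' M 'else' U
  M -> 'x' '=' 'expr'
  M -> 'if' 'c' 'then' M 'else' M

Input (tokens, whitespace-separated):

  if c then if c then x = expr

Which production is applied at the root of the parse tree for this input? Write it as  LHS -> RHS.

[S [U if c then [S [U if c then [S [M x = expr]]]]]]

S -> U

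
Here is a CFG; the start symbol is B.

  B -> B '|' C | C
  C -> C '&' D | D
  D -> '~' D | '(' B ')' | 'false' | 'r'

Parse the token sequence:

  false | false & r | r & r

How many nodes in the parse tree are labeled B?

[B [B [B [C [D false]]] | [C [C [D false]] & [D r]]] | [C [C [D r]] & [D r]]]

3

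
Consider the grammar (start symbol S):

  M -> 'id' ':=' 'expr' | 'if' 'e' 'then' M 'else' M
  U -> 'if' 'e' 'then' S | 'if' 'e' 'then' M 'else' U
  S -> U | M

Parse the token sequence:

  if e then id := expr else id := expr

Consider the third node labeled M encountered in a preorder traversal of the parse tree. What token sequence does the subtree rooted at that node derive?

[S [M if e then [M id := expr] else [M id := expr]]]

id := expr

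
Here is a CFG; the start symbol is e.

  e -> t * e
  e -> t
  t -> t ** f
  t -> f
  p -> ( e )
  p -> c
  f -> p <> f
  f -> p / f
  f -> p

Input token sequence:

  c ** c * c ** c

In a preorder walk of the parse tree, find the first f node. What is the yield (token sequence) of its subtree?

[e [t [t [f [p c]]] ** [f [p c]]] * [e [t [t [f [p c]]] ** [f [p c]]]]]

c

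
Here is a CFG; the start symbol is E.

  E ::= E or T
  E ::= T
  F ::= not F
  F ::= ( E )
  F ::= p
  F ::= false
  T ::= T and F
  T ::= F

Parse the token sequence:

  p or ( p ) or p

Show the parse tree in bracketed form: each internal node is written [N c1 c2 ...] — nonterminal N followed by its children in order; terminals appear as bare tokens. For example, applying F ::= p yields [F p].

E
E or T
E or T or T
T or T or T
F or T or T
p or T or T
p or F or T
p or ( E ) or T
p or ( T ) or T
p or ( F ) or T
p or ( p ) or T
p or ( p ) or F
p or ( p ) or p

[E [E [E [T [F p]]] or [T [F ( [E [T [F p]]] )]]] or [T [F p]]]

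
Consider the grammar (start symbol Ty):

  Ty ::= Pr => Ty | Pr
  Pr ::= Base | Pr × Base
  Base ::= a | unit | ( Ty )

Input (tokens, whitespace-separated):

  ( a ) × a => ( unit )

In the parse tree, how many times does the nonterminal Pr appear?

[Ty [Pr [Pr [Base ( [Ty [Pr [Base a]]] )]] × [Base a]] => [Ty [Pr [Base ( [Ty [Pr [Base unit]]] )]]]]

5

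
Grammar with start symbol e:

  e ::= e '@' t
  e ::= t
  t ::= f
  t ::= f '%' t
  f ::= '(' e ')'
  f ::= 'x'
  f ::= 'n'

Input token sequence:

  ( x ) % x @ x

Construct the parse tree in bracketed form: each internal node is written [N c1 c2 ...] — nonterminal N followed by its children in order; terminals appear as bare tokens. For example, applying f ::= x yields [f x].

e
e @ t
t @ t
f % t @ t
( e ) % t @ t
( t ) % t @ t
( f ) % t @ t
( x ) % t @ t
( x ) % f @ t
( x ) % x @ t
( x ) % x @ f
( x ) % x @ x

[e [e [t [f ( [e [t [f x]]] )] % [t [f x]]]] @ [t [f x]]]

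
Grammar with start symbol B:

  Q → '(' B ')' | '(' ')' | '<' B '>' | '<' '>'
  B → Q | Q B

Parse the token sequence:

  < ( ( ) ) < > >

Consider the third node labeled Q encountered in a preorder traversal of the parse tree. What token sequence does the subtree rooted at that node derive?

[B [Q < [B [Q ( [B [Q ( )]] )] [B [Q < >]]] >]]

( )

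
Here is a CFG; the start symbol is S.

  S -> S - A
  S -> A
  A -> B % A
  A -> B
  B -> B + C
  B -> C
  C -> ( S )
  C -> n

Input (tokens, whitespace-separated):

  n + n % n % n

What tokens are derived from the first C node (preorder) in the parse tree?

[S [A [B [B [C n]] + [C n]] % [A [B [C n]] % [A [B [C n]]]]]]

n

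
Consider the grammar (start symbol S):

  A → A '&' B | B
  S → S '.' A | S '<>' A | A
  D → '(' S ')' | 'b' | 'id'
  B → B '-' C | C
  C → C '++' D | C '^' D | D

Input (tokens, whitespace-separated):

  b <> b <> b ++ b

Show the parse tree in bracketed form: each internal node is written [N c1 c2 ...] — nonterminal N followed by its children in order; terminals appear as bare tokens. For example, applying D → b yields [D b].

S
S <> A
S <> A <> A
A <> A <> A
B <> A <> A
C <> A <> A
D <> A <> A
b <> A <> A
b <> B <> A
b <> C <> A
b <> D <> A
b <> b <> A
b <> b <> B
b <> b <> C
b <> b <> C ++ D
b <> b <> D ++ D
b <> b <> b ++ D
b <> b <> b ++ b

[S [S [S [A [B [C [D b]]]]] <> [A [B [C [D b]]]]] <> [A [B [C [C [D b]] ++ [D b]]]]]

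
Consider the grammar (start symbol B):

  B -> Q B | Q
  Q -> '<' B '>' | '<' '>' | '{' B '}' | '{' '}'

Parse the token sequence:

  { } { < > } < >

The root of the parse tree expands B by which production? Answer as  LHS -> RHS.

B -> Q B

[B [Q { }] [B [Q { [B [Q < >]] }] [B [Q < >]]]]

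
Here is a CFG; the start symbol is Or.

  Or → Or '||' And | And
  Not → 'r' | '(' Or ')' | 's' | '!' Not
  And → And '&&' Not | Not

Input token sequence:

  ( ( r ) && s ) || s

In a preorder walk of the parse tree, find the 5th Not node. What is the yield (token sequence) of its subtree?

s

[Or [Or [And [Not ( [Or [And [And [Not ( [Or [And [Not r]]] )]] && [Not s]]] )]]] || [And [Not s]]]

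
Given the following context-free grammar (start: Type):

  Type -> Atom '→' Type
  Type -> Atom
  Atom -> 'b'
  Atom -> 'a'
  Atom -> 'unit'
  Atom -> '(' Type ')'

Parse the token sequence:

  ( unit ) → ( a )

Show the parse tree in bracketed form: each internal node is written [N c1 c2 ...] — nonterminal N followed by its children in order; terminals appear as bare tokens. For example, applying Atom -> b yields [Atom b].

[Type [Atom ( [Type [Atom unit]] )] → [Type [Atom ( [Type [Atom a]] )]]]

Type
Atom → Type
( Type ) → Type
( Atom ) → Type
( unit ) → Type
( unit ) → Atom
( unit ) → ( Type )
( unit ) → ( Atom )
( unit ) → ( a )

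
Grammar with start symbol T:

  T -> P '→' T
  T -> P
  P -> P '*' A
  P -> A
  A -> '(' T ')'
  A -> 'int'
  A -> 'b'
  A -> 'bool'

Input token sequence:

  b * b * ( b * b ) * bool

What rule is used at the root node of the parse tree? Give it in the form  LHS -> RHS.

[T [P [P [P [P [A b]] * [A b]] * [A ( [T [P [P [A b]] * [A b]]] )]] * [A bool]]]

T -> P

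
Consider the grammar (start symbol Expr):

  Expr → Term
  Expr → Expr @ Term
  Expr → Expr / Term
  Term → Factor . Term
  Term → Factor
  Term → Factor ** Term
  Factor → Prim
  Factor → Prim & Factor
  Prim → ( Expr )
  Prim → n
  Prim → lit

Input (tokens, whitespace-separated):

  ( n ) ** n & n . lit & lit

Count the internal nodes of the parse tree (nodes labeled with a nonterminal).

[Expr [Term [Factor [Prim ( [Expr [Term [Factor [Prim n]]]] )]] ** [Term [Factor [Prim n] & [Factor [Prim n]]] . [Term [Factor [Prim lit] & [Factor [Prim lit]]]]]]]

18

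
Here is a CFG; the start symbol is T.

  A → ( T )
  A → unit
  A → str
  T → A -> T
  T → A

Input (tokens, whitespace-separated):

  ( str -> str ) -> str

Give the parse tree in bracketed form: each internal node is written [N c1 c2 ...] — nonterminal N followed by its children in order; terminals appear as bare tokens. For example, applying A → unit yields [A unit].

T
A -> T
( T ) -> T
( A -> T ) -> T
( str -> T ) -> T
( str -> A ) -> T
( str -> str ) -> T
( str -> str ) -> A
( str -> str ) -> str

[T [A ( [T [A str] -> [T [A str]]] )] -> [T [A str]]]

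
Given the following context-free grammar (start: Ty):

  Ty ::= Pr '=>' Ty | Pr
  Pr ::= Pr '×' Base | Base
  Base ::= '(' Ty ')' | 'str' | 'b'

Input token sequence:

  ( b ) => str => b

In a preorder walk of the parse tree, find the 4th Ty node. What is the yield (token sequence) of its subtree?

b

[Ty [Pr [Base ( [Ty [Pr [Base b]]] )]] => [Ty [Pr [Base str]] => [Ty [Pr [Base b]]]]]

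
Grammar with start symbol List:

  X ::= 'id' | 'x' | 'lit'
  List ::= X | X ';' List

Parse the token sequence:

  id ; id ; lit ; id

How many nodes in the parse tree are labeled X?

4

[List [X id] ; [List [X id] ; [List [X lit] ; [List [X id]]]]]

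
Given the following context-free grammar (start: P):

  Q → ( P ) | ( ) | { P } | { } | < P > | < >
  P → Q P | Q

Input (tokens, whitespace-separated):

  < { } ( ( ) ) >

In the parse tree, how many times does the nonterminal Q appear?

4

[P [Q < [P [Q { }] [P [Q ( [P [Q ( )]] )]]] >]]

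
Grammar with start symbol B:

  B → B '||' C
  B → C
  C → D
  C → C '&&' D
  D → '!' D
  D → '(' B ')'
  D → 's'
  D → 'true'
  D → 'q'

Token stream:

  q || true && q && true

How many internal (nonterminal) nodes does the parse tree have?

10

[B [B [C [D q]]] || [C [C [C [D true]] && [D q]] && [D true]]]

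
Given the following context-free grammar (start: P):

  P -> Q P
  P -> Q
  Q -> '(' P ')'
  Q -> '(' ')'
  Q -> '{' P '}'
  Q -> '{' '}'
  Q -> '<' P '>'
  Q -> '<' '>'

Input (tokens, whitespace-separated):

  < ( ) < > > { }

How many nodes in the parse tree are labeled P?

4

[P [Q < [P [Q ( )] [P [Q < >]]] >] [P [Q { }]]]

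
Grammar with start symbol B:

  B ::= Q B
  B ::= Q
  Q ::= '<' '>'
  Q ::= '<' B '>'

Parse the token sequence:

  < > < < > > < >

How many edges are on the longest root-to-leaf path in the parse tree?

[B [Q < >] [B [Q < [B [Q < >]] >] [B [Q < >]]]]

5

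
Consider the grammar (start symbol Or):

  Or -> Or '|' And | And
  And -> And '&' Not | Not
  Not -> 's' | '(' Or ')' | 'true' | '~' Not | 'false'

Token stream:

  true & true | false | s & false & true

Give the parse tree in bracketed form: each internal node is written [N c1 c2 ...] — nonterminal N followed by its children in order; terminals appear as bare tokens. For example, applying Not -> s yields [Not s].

Or
Or | And
Or | And | And
And | And | And
And & Not | And | And
Not & Not | And | And
true & Not | And | And
true & true | And | And
true & true | Not | And
true & true | false | And
true & true | false | And & Not
true & true | false | And & Not & Not
true & true | false | Not & Not & Not
true & true | false | s & Not & Not
true & true | false | s & false & Not
true & true | false | s & false & true

[Or [Or [Or [And [And [Not true]] & [Not true]]] | [And [Not false]]] | [And [And [And [Not s]] & [Not false]] & [Not true]]]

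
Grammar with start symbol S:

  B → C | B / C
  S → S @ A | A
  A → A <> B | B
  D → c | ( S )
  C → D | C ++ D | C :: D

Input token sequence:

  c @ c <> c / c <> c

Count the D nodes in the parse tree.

[S [S [A [B [C [D c]]]]] @ [A [A [A [B [C [D c]]]] <> [B [B [C [D c]]] / [C [D c]]]] <> [B [C [D c]]]]]

5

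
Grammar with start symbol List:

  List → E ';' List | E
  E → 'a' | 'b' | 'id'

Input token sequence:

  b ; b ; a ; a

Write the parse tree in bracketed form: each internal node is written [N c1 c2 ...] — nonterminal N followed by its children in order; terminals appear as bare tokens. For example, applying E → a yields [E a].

[List [E b] ; [List [E b] ; [List [E a] ; [List [E a]]]]]

List
E ; List
b ; List
b ; E ; List
b ; b ; List
b ; b ; E ; List
b ; b ; a ; List
b ; b ; a ; E
b ; b ; a ; a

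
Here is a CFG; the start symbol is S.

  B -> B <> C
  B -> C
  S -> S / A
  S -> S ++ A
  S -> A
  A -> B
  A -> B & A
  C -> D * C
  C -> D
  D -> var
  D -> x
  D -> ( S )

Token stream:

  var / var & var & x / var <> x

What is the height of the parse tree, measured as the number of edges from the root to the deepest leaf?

8

[S [S [S [A [B [C [D var]]]]] / [A [B [C [D var]]] & [A [B [C [D var]]] & [A [B [C [D x]]]]]]] / [A [B [B [C [D var]]] <> [C [D x]]]]]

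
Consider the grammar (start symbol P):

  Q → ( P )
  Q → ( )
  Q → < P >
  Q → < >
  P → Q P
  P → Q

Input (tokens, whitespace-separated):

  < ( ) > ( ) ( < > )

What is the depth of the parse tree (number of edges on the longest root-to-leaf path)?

[P [Q < [P [Q ( )]] >] [P [Q ( )] [P [Q ( [P [Q < >]] )]]]]

6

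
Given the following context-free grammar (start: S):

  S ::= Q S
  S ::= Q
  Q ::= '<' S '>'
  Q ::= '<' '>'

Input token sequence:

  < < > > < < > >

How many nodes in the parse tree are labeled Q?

[S [Q < [S [Q < >]] >] [S [Q < [S [Q < >]] >]]]

4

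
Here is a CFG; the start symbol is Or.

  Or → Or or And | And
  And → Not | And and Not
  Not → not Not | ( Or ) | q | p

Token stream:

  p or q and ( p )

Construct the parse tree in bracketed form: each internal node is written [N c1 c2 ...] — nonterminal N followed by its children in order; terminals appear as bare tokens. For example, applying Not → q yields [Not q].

Or
Or or And
And or And
Not or And
p or And
p or And and Not
p or Not and Not
p or q and Not
p or q and ( Or )
p or q and ( And )
p or q and ( Not )
p or q and ( p )

[Or [Or [And [Not p]]] or [And [And [Not q]] and [Not ( [Or [And [Not p]]] )]]]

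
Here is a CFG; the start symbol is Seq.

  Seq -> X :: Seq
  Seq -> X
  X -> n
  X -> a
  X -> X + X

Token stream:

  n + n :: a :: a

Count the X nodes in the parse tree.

5

[Seq [X [X n] + [X n]] :: [Seq [X a] :: [Seq [X a]]]]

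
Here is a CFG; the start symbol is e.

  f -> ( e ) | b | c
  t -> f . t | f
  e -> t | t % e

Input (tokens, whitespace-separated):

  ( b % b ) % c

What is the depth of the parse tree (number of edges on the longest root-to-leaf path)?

[e [t [f ( [e [t [f b]] % [e [t [f b]]]] )]] % [e [t [f c]]]]

7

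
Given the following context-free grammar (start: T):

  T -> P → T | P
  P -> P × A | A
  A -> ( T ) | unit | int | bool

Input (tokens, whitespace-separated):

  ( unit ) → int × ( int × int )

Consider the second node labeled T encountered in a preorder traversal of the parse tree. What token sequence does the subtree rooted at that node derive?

unit

[T [P [A ( [T [P [A unit]]] )]] → [T [P [P [A int]] × [A ( [T [P [P [A int]] × [A int]]] )]]]]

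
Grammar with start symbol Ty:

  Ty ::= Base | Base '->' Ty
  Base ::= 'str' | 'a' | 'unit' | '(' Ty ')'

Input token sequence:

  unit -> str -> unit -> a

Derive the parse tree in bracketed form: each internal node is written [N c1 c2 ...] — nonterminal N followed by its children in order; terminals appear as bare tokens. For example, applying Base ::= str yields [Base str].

[Ty [Base unit] -> [Ty [Base str] -> [Ty [Base unit] -> [Ty [Base a]]]]]

Ty
Base -> Ty
unit -> Ty
unit -> Base -> Ty
unit -> str -> Ty
unit -> str -> Base -> Ty
unit -> str -> unit -> Ty
unit -> str -> unit -> Base
unit -> str -> unit -> a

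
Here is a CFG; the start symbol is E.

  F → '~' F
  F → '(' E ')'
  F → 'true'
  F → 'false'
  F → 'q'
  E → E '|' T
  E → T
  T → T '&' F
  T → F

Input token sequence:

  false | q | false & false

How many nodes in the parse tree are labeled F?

[E [E [E [T [F false]]] | [T [F q]]] | [T [T [F false]] & [F false]]]

4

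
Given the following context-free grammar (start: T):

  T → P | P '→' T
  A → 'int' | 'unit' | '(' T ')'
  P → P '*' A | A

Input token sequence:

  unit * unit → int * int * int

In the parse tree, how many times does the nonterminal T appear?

[T [P [P [A unit]] * [A unit]] → [T [P [P [P [A int]] * [A int]] * [A int]]]]

2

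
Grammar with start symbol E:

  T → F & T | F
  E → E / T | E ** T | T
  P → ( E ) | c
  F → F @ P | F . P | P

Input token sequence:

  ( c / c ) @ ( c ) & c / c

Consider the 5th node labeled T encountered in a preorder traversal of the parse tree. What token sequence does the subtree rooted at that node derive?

c

[E [E [T [F [F [P ( [E [E [T [F [P c]]]] / [T [F [P c]]]] )]] @ [P ( [E [T [F [P c]]]] )]] & [T [F [P c]]]]] / [T [F [P c]]]]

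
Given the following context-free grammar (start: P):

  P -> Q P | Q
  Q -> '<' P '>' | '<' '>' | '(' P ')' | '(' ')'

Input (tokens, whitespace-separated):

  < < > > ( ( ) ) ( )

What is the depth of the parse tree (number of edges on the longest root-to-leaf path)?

[P [Q < [P [Q < >]] >] [P [Q ( [P [Q ( )]] )] [P [Q ( )]]]]

5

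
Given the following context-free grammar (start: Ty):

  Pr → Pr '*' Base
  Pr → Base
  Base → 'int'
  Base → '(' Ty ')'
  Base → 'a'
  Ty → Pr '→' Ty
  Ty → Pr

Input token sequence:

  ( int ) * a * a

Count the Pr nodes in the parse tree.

4

[Ty [Pr [Pr [Pr [Base ( [Ty [Pr [Base int]]] )]] * [Base a]] * [Base a]]]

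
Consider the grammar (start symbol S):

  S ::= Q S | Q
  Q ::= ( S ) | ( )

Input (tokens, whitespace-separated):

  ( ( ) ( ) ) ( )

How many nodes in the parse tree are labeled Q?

[S [Q ( [S [Q ( )] [S [Q ( )]]] )] [S [Q ( )]]]

4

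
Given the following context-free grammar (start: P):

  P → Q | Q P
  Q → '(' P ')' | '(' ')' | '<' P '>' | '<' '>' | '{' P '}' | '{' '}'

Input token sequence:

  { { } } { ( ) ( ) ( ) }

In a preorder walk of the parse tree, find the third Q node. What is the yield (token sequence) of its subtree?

[P [Q { [P [Q { }]] }] [P [Q { [P [Q ( )] [P [Q ( )] [P [Q ( )]]]] }]]]

{ ( ) ( ) ( ) }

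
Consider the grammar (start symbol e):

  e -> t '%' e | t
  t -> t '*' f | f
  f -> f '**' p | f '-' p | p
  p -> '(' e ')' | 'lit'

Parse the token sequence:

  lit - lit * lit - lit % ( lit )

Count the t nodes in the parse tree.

[e [t [t [f [f [p lit]] - [p lit]]] * [f [f [p lit]] - [p lit]]] % [e [t [f [p ( [e [t [f [p lit]]]] )]]]]]

4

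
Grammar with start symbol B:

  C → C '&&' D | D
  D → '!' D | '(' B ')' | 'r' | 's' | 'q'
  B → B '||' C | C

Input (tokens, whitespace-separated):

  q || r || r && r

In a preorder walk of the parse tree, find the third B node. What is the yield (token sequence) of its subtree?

q

[B [B [B [C [D q]]] || [C [D r]]] || [C [C [D r]] && [D r]]]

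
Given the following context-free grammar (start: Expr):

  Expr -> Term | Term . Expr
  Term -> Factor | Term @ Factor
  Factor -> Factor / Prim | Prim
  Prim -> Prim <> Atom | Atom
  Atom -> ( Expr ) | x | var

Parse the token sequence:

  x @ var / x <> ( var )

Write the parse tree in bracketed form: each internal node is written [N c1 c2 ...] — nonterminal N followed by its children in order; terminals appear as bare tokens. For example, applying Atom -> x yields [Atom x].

Expr
Term
Term @ Factor
Factor @ Factor
Prim @ Factor
Atom @ Factor
x @ Factor
x @ Factor / Prim
x @ Prim / Prim
x @ Atom / Prim
x @ var / Prim
x @ var / Prim <> Atom
x @ var / Atom <> Atom
x @ var / x <> Atom
x @ var / x <> ( Expr )
x @ var / x <> ( Term )
x @ var / x <> ( Factor )
x @ var / x <> ( Prim )
x @ var / x <> ( Atom )
x @ var / x <> ( var )

[Expr [Term [Term [Factor [Prim [Atom x]]]] @ [Factor [Factor [Prim [Atom var]]] / [Prim [Prim [Atom x]] <> [Atom ( [Expr [Term [Factor [Prim [Atom var]]]]] )]]]]]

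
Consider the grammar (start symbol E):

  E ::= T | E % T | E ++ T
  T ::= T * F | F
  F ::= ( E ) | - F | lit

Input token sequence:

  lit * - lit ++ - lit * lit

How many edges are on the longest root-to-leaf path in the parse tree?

[E [E [T [T [F lit]] * [F - [F lit]]]] ++ [T [T [F - [F lit]]] * [F lit]]]

5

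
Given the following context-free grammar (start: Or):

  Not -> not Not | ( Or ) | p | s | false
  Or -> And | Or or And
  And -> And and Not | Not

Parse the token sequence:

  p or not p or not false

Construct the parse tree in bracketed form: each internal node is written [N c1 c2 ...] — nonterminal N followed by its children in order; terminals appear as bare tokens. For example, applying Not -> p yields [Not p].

[Or [Or [Or [And [Not p]]] or [And [Not not [Not p]]]] or [And [Not not [Not false]]]]

Or
Or or And
Or or And or And
And or And or And
Not or And or And
p or And or And
p or Not or And
p or not Not or And
p or not p or And
p or not p or Not
p or not p or not Not
p or not p or not false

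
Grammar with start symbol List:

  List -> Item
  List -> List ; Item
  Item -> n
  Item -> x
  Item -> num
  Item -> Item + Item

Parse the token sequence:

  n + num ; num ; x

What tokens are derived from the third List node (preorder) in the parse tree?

[List [List [List [Item [Item n] + [Item num]]] ; [Item num]] ; [Item x]]

n + num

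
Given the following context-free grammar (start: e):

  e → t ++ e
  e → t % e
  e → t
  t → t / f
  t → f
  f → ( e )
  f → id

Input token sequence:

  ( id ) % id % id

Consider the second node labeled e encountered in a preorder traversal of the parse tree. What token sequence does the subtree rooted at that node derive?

[e [t [f ( [e [t [f id]]] )]] % [e [t [f id]] % [e [t [f id]]]]]

id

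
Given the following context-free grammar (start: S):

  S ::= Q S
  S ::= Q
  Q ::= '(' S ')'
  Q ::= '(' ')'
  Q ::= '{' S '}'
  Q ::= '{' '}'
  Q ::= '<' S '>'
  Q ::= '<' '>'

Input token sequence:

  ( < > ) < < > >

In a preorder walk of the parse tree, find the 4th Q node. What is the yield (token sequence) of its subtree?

[S [Q ( [S [Q < >]] )] [S [Q < [S [Q < >]] >]]]

< >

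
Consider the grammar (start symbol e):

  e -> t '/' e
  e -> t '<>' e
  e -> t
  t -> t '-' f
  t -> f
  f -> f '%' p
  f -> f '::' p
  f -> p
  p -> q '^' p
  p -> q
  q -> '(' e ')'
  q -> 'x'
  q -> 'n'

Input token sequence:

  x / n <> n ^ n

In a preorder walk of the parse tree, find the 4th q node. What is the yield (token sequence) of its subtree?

[e [t [f [p [q x]]]] / [e [t [f [p [q n]]]] <> [e [t [f [p [q n] ^ [p [q n]]]]]]]]

n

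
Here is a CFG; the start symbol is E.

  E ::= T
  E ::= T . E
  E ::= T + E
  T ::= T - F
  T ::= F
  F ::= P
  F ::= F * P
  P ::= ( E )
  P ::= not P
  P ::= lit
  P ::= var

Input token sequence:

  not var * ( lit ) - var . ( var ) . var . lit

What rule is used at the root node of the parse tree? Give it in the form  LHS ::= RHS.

[E [T [T [F [F [P not [P var]]] * [P ( [E [T [F [P lit]]]] )]]] - [F [P var]]] . [E [T [F [P ( [E [T [F [P var]]]] )]]] . [E [T [F [P var]]] . [E [T [F [P lit]]]]]]]

E ::= T . E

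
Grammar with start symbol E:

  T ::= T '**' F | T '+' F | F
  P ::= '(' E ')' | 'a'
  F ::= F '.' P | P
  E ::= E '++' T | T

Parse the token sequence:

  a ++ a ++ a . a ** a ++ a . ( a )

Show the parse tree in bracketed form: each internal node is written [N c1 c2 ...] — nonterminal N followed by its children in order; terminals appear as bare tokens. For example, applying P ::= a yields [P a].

[E [E [E [E [T [F [P a]]]] ++ [T [F [P a]]]] ++ [T [T [F [F [P a]] . [P a]]] ** [F [P a]]]] ++ [T [F [F [P a]] . [P ( [E [T [F [P a]]]] )]]]]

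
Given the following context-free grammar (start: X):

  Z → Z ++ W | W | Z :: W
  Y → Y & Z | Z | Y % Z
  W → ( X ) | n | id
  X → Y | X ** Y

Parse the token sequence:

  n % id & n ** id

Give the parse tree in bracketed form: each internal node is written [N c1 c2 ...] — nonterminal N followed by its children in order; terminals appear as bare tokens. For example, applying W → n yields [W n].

[X [X [Y [Y [Y [Z [W n]]] % [Z [W id]]] & [Z [W n]]]] ** [Y [Z [W id]]]]

X
X ** Y
Y ** Y
Y & Z ** Y
Y % Z & Z ** Y
Z % Z & Z ** Y
W % Z & Z ** Y
n % Z & Z ** Y
n % W & Z ** Y
n % id & Z ** Y
n % id & W ** Y
n % id & n ** Y
n % id & n ** Z
n % id & n ** W
n % id & n ** id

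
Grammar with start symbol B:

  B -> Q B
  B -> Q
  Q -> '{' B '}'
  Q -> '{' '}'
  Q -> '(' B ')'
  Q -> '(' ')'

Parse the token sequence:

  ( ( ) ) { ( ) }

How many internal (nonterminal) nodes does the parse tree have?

[B [Q ( [B [Q ( )]] )] [B [Q { [B [Q ( )]] }]]]

8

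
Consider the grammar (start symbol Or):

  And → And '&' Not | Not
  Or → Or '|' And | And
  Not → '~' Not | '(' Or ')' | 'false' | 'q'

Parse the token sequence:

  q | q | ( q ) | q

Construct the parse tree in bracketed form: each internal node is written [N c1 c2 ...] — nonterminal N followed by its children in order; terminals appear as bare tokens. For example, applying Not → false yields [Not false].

Or
Or | And
Or | And | And
Or | And | And | And
And | And | And | And
Not | And | And | And
q | And | And | And
q | Not | And | And
q | q | And | And
q | q | Not | And
q | q | ( Or ) | And
q | q | ( And ) | And
q | q | ( Not ) | And
q | q | ( q ) | And
q | q | ( q ) | Not
q | q | ( q ) | q

[Or [Or [Or [Or [And [Not q]]] | [And [Not q]]] | [And [Not ( [Or [And [Not q]]] )]]] | [And [Not q]]]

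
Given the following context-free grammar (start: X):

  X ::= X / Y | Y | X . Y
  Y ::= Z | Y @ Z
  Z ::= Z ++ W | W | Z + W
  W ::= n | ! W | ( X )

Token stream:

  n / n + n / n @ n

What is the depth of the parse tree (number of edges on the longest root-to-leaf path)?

[X [X [X [Y [Z [W n]]]] / [Y [Z [Z [W n]] + [W n]]]] / [Y [Y [Z [W n]]] @ [Z [W n]]]]

6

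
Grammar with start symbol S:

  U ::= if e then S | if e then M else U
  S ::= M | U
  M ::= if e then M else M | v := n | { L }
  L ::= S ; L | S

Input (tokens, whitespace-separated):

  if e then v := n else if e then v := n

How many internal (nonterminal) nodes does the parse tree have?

6

[S [U if e then [M v := n] else [U if e then [S [M v := n]]]]]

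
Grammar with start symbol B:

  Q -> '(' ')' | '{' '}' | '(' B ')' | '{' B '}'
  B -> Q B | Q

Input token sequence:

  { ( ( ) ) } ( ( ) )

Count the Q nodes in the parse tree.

[B [Q { [B [Q ( [B [Q ( )]] )]] }] [B [Q ( [B [Q ( )]] )]]]

5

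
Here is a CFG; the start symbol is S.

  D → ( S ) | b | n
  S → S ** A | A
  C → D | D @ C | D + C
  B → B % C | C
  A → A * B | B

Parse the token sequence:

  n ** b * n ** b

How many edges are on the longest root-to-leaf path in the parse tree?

7

[S [S [S [A [B [C [D n]]]]] ** [A [A [B [C [D b]]]] * [B [C [D n]]]]] ** [A [B [C [D b]]]]]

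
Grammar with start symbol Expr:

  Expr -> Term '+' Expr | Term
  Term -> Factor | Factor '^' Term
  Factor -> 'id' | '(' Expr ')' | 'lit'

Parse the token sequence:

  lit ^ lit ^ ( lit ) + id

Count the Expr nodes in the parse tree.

[Expr [Term [Factor lit] ^ [Term [Factor lit] ^ [Term [Factor ( [Expr [Term [Factor lit]]] )]]]] + [Expr [Term [Factor id]]]]

3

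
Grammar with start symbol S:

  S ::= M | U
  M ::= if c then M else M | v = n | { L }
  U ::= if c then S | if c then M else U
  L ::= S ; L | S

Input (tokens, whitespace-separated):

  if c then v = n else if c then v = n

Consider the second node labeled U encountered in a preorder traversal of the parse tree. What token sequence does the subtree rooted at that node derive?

if c then v = n

[S [U if c then [M v = n] else [U if c then [S [M v = n]]]]]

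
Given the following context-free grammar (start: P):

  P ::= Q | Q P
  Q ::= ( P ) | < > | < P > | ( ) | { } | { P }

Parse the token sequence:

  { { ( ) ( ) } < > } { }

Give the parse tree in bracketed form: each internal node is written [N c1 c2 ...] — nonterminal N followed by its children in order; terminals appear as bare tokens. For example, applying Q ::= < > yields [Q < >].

[P [Q { [P [Q { [P [Q ( )] [P [Q ( )]]] }] [P [Q < >]]] }] [P [Q { }]]]

P
Q P
{ P } P
{ Q P } P
{ { P } P } P
{ { Q P } P } P
{ { ( ) P } P } P
{ { ( ) Q } P } P
{ { ( ) ( ) } P } P
{ { ( ) ( ) } Q } P
{ { ( ) ( ) } < > } P
{ { ( ) ( ) } < > } Q
{ { ( ) ( ) } < > } { }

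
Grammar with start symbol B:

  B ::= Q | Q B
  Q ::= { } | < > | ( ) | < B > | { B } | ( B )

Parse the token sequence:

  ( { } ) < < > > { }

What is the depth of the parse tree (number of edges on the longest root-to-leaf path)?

5

[B [Q ( [B [Q { }]] )] [B [Q < [B [Q < >]] >] [B [Q { }]]]]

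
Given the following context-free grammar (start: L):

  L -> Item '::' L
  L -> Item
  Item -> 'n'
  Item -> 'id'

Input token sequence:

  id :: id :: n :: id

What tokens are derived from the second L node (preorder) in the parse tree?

id :: n :: id

[L [Item id] :: [L [Item id] :: [L [Item n] :: [L [Item id]]]]]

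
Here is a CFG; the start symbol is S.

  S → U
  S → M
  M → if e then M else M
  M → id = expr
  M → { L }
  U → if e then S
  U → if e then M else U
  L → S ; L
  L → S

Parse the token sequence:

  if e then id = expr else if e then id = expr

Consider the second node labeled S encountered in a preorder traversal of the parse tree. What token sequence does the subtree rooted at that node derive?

[S [U if e then [M id = expr] else [U if e then [S [M id = expr]]]]]

id = expr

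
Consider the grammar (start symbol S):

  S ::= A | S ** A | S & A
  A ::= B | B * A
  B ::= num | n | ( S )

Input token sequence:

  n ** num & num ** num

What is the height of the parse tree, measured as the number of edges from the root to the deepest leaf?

[S [S [S [S [A [B n]]] ** [A [B num]]] & [A [B num]]] ** [A [B num]]]

6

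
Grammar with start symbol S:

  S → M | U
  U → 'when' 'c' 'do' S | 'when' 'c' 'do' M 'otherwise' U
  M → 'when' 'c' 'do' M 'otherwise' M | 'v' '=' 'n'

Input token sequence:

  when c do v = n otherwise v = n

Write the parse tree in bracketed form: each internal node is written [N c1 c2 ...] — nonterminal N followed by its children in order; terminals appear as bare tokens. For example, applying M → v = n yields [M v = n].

[S [M when c do [M v = n] otherwise [M v = n]]]

S
M
when c do M otherwise M
when c do v = n otherwise M
when c do v = n otherwise v = n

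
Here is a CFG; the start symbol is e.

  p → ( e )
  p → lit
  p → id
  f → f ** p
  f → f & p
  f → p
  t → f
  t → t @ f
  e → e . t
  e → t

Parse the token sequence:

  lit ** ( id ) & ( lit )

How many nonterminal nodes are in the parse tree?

16

[e [t [f [f [f [p lit]] ** [p ( [e [t [f [p id]]]] )]] & [p ( [e [t [f [p lit]]]] )]]]]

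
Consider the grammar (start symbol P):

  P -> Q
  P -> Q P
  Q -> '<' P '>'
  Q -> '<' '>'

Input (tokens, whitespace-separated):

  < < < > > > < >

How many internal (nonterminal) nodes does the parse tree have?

8

[P [Q < [P [Q < [P [Q < >]] >]] >] [P [Q < >]]]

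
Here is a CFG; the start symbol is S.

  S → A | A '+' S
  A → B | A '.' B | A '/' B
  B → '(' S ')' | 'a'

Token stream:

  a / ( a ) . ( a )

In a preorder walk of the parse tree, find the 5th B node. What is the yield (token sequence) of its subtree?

a

[S [A [A [A [B a]] / [B ( [S [A [B a]]] )]] . [B ( [S [A [B a]]] )]]]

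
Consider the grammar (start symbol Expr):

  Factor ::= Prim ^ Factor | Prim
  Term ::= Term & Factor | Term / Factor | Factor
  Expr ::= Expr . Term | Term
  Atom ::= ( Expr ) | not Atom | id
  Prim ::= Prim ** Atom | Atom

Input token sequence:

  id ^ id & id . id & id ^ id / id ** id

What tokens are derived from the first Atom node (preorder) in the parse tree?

id

[Expr [Expr [Term [Term [Factor [Prim [Atom id]] ^ [Factor [Prim [Atom id]]]]] & [Factor [Prim [Atom id]]]]] . [Term [Term [Term [Factor [Prim [Atom id]]]] & [Factor [Prim [Atom id]] ^ [Factor [Prim [Atom id]]]]] / [Factor [Prim [Prim [Atom id]] ** [Atom id]]]]]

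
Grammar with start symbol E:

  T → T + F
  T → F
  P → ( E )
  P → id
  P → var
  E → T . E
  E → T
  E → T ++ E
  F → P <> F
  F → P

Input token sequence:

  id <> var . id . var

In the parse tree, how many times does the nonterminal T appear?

[E [T [F [P id] <> [F [P var]]]] . [E [T [F [P id]]] . [E [T [F [P var]]]]]]

3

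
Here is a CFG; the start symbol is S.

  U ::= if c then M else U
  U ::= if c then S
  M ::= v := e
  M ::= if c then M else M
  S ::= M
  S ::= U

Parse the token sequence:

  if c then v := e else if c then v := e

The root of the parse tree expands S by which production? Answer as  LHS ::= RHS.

[S [U if c then [M v := e] else [U if c then [S [M v := e]]]]]

S ::= U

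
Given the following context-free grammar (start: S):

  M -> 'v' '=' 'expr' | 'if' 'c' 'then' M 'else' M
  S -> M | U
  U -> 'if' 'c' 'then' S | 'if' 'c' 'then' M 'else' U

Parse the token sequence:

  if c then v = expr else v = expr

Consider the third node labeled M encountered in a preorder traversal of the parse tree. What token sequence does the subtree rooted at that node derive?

[S [M if c then [M v = expr] else [M v = expr]]]

v = expr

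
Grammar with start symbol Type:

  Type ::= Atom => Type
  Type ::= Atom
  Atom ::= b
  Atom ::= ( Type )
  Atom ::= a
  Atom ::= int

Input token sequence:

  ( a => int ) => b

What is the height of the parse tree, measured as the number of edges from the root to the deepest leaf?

5

[Type [Atom ( [Type [Atom a] => [Type [Atom int]]] )] => [Type [Atom b]]]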